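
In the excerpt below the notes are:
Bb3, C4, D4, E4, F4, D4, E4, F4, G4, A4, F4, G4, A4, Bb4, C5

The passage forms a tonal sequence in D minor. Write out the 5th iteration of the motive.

Taking 5-note groups, the heads are Bb3, D4, F4: the pattern moves up a 3rd.
Carrying on: A4 → C5.
So cell 5 is C5 D5 E5 F5 G5.

C5 D5 E5 F5 G5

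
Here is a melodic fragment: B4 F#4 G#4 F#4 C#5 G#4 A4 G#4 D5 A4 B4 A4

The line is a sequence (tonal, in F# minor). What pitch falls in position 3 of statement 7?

Grouping in 4s, the 3rd note of each cell is G#4, A4, B4.
Each moves up a 2nd. Continuing: C#5 → D5 → E5 → F#5.

F#5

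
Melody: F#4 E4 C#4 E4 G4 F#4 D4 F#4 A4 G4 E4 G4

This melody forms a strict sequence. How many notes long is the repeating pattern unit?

12 notes total. Splitting into 3 groups of 4:
F#4 E4 C#4 E4 | G4 F#4 D4 F#4 | A4 G4 E4 G4
Each cell is the previous one up a 2nd — so the unit is 4 notes.

4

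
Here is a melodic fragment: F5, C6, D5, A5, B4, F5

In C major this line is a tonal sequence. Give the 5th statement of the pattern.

E4 B4

With a 2-note motive the entries are F5, D5, B4, each down a 3rd from the previous.
Continuing the starts: G4 → E4.
From E4 the diatonic shape gives E4 B4.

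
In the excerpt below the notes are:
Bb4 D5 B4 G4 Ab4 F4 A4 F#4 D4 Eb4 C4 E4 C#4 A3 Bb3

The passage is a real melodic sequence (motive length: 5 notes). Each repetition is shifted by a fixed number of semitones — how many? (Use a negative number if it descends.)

-5

Taking 5-note groups, the heads are Bb4, F4, C4: the pattern moves down a 4th.
Counting half-steps from Bb4 to F4: -5.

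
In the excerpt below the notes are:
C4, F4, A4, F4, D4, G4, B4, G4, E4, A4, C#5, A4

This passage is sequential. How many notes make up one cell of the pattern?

4

There are 12 notes; a 4-note unit gives 3 cells:
C4 F4 A4 F4 | D4 G4 B4 G4 | E4 A4 C#5 A4
Every group is a transposition up a 2nd of the one before; no shorter unit works.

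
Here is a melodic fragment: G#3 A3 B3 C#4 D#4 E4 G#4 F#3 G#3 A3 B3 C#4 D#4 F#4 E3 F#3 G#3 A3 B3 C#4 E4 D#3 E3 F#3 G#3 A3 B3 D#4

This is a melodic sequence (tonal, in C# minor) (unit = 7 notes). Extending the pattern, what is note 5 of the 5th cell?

Grouping in 7s, the 5th note of each cell is D#4, C#4, B3, A3.
From A3, down a 2nd gives G#3.

G#3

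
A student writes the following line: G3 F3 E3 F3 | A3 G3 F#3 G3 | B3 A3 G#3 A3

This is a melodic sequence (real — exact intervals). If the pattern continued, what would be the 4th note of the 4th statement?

The unit is 4 notes. Position-4 pitches of the 3 shown cells: F3, G3, A3.
Each moves up a 2nd; the next is B3.

B3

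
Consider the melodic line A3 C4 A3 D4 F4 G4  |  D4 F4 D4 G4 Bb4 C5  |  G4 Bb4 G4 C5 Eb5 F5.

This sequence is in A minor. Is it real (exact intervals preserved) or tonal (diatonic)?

Each cell has the same semitone pattern (3, -3, 5, 3, 2) — intervals are preserved exactly.
And Bb4 lies outside A minor, so the sequence is real rather than tonal.

real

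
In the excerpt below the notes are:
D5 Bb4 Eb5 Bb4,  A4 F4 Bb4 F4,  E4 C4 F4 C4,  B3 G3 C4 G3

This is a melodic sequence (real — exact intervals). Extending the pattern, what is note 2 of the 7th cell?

E2

The unit is 4 notes. Position-2 pitches of the 4 shown cells: Bb4, F4, C4, G3.
Each moves down a 4th. Continuing: D3 → A2 → E2.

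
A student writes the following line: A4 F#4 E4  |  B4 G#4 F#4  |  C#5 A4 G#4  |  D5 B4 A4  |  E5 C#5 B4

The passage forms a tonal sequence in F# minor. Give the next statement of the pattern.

F#5 D5 C#5

Taking 3-note groups, the heads are A4, B4, C#5, D5, E5: the pattern moves up a 2nd.
So cell 6 is F#5 D5 C#5.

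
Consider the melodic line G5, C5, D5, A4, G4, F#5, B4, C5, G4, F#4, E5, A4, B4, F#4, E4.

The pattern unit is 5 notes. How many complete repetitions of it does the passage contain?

3

15 notes in groups of 5 gives 15/5 = 3 statements.
Starts: G5, F#5, E5 — each down a 2nd.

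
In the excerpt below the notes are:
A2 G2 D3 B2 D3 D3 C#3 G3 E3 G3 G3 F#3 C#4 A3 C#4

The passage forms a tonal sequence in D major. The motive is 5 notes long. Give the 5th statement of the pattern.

The 5-note cells begin on A2, D3, G3 — each up a 4th from the last.
Continuing the starts: C#4 → F#4.
Statement 5 starts on F#4 and keeps the same diatonic contour: F#4 E4 B4 G4 B4.

F#4 E4 B4 G4 B4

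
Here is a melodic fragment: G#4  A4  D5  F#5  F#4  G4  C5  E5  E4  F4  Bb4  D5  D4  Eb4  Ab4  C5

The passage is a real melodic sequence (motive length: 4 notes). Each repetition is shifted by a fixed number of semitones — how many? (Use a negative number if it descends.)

-2

With a 4-note motive the entries are G#4, F#4, E4, D4, each down a 2nd from the previous.
G#4→F#4 is 66 − 68 = -2 semitones.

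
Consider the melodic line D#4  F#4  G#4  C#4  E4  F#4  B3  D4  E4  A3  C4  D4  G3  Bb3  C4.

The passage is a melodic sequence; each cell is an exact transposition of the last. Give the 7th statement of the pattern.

With a 3-note motive the entries are D#4, C#4, B3, A3, G3, each down a 2nd from the previous.
Continuing the starts: F3 → Eb3.
From Eb3 the exact shape gives Eb3 Gb3 Ab3.

Eb3 Gb3 Ab3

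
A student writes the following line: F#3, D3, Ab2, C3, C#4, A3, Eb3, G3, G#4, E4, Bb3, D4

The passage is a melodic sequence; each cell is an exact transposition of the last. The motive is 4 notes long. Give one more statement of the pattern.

D#5 B4 F4 A4

Taking 4-note groups, the heads are F#3, C#4, G#4: the pattern moves up a 5th.
So cell 4 is D#5 B4 F4 A4.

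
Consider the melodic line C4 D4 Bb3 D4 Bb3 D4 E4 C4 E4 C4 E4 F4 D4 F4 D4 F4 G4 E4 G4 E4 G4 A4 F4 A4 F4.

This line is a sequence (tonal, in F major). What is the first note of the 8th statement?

C5

The 5-note cells begin on C4, D4, E4, F4, G4 — each up a 2nd from the last.
Continuing: A4 → Bb4 → C5. Statement 8 starts on C5.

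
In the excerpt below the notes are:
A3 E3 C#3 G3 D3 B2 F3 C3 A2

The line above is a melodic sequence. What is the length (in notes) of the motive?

3

There are 9 notes; a 3-note unit gives 3 cells:
A3 E3 C#3 | G3 D3 B2 | F3 C3 A2
That's a consistent down a 2nd shift per cell, and no other grouping gives one.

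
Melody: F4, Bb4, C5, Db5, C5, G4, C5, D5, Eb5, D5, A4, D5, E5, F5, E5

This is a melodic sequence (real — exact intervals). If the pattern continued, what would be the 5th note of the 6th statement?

A#5

With 5-note cells, note 5 of each statement runs C5, D5, E5.
Extending up a 2nd: F#5 → G#5 → A#5.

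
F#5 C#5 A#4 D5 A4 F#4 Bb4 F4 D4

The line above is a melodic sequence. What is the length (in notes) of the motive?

3

There are 9 notes; a 3-note unit gives 3 cells:
F#5 C#5 A#4 | D5 A4 F#4 | Bb4 F4 D4
Every group is a transposition down a 3rd of the one before; no shorter unit works.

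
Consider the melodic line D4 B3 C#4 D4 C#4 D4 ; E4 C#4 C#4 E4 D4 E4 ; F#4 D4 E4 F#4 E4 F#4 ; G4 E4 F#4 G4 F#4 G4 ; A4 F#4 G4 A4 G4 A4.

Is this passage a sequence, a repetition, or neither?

neither

Note 3 of cell 2 is C#4; if this were a sequence it would be D4. No unit length gives a consistent transposition pattern.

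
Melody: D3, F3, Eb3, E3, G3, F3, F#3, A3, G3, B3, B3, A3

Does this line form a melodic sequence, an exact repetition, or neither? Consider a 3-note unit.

Note 1 of cell 4 is B3; if this were a sequence it would be G#3. No unit length gives a consistent transposition pattern.

neither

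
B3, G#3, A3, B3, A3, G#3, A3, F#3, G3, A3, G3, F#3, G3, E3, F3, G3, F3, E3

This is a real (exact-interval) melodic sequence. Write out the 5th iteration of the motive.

Taking 6-note groups, the heads are B3, A3, G3: the pattern moves down a 2nd.
Extending down a 2nd: F3 → Eb3.
Statement 5 starts on Eb3 and keeps the same exact contour: Eb3 C3 Db3 Eb3 Db3 C3.

Eb3 C3 Db3 Eb3 Db3 C3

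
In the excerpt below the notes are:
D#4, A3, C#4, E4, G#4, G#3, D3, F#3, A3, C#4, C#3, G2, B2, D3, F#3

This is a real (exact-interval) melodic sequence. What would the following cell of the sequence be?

Unit = 5 notes; the statements start on D#4, G#3, C#3, moving down a 5th each time.
From F#2 the exact shape gives F#2 C2 E2 G2 B2.

F#2 C2 E2 G2 B2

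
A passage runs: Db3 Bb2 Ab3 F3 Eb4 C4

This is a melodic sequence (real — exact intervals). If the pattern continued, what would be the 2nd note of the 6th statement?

A5

With 2-note cells, note 2 of each statement runs Bb2, F3, C4.
Carrying that up a 5th forward: G4 → D5 → A5.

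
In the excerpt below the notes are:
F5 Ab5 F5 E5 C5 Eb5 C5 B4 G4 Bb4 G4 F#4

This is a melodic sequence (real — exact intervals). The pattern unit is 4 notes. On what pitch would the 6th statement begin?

E3

With a 4-note motive the entries are F5, C5, G4, each down a 4th from the previous.
Continuing: D4 → A3 → E3. Statement 6 starts on E3.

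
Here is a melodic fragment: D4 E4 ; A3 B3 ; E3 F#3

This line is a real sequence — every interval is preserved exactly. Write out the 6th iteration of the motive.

Unit = 2 notes; the statements start on D4, A3, E3, moving down a 4th each time.
Extending down a 4th: B2 → F#2 → C#2.
From C#2 the exact shape gives C#2 D#2.

C#2 D#2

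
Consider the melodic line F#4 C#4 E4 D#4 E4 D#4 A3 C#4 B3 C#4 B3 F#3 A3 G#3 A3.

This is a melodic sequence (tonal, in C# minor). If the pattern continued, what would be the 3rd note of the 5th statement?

With 5-note cells, note 3 of each statement runs E4, C#4, A3.
Carrying that down a 3rd forward: F#3 → D#3.

D#3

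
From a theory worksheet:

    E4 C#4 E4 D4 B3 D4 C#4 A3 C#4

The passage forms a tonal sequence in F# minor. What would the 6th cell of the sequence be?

The 3-note cells begin on E4, D4, C#4 — each down a 2nd from the last.
Extending down a 2nd: B3 → A3 → G#3.
So cell 6 is G#3 E3 G#3.

G#3 E3 G#3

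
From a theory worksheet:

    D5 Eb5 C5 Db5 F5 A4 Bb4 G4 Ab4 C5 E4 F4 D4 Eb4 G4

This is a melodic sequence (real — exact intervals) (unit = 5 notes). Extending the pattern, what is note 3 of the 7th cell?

F#2

The unit is 5 notes. Position-3 pitches of the 3 shown cells: C5, G4, D4.
Each moves down a 4th. Continuing: A3 → E3 → B2 → F#2.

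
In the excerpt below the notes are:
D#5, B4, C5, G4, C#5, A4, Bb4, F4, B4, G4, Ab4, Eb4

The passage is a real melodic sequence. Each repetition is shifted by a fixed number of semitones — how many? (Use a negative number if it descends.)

-2

The 4-note cells begin on D#5, C#5, B4 — each down a 2nd from the last.
D#5→C#5 is 73 − 75 = -2 semitones.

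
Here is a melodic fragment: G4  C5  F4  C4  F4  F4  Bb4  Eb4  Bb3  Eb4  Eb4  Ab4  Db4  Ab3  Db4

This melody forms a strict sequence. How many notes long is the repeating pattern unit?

There are 15 notes; a 5-note unit gives 3 cells:
G4 C5 F4 C4 F4 | F4 Bb4 Eb4 Bb3 Eb4 | Eb4 Ab4 Db4 Ab3 Db4
Every group is a transposition down a 2nd of the one before; no shorter unit works.

5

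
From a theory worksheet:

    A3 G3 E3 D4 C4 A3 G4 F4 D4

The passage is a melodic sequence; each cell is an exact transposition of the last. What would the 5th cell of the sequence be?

F5 Eb5 C5

The 3-note cells begin on A3, D4, G4 — each up a 4th from the last.
Carrying on: C5 → F5.
So cell 5 is F5 Eb5 C5.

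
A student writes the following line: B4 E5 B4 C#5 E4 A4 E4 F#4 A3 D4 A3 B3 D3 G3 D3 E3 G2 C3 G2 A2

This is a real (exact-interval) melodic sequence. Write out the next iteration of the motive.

C2 F2 C2 D2

The 4-note cells begin on B4, E4, A3, D3, G2 — each down a 5th from the last.
From C2 the exact shape gives C2 F2 C2 D2.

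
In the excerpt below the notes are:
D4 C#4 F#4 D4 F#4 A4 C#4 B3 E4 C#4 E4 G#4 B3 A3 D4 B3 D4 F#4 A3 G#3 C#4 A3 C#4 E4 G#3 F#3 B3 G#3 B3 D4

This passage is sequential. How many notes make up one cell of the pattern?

6

30 notes total. Splitting into 5 groups of 6:
D4 C#4 F#4 D4 F#4 A4 | C#4 B3 E4 C#4 E4 G#4 | B3 A3 D4 B3 D4 F#4 | A3 G#3 C#4 A3 C#4 E4 | G#3 F#3 B3 G#3 B3 D4
That's a consistent down a 2nd shift per cell, and no other grouping gives one.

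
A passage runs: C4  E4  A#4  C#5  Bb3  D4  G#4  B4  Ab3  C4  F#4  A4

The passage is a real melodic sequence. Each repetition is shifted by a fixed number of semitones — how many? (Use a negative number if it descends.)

-2

Taking 4-note groups, the heads are C4, Bb3, Ab3: the pattern moves down a 2nd.
C4 to Bb3 spans -2 semitones.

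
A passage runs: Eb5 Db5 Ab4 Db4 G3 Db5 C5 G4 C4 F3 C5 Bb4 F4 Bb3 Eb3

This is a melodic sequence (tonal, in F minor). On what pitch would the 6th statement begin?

G4

Unit = 5 notes; the statements start on Eb5, Db5, C5, moving down a 2nd each time.
Extending the heads down a 2nd: Bb4 → Ab4 → G4.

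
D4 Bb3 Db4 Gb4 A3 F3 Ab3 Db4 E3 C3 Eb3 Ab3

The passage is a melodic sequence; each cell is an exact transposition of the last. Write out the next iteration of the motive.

The 4-note cells begin on D4, A3, E3 — each down a 4th from the last.
Statement 4 starts on B2 and keeps the same exact contour: B2 G2 Bb2 Eb3.

B2 G2 Bb2 Eb3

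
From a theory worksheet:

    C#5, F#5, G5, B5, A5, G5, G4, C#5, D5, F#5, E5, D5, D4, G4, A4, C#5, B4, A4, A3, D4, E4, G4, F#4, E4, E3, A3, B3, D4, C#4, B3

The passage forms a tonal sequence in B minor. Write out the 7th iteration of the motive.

With a 6-note motive the entries are C#5, G4, D4, A3, E3, each down a 4th from the previous.
Continuing the starts: B2 → F#2.
So cell 7 is F#2 B2 C#3 E3 D3 C#3.

F#2 B2 C#3 E3 D3 C#3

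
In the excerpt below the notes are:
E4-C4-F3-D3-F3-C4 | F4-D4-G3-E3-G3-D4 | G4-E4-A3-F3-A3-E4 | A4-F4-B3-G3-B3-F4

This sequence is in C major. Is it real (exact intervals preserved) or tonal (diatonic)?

Every note is diatonic to C major.
Cell 1 has -4 semitones from note 1 to 2, but cell 2 has -3 — the interval quality changes while the contour stays the same, which is the hallmark of a tonal sequence.

tonal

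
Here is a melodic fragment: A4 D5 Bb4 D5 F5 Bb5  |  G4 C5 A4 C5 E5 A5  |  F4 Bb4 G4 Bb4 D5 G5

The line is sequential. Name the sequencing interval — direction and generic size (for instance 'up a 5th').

down a 2nd

The 6-note cells begin on A4, G4, F4 — each down a 2nd from the last.
A4 to G4 is down a 2nd.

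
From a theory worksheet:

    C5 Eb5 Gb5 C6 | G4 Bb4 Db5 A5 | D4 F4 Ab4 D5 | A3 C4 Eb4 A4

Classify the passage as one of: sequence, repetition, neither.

neither

Note 4 of cell 2 is A5; if this were a sequence it would be G5. No unit length gives a consistent transposition pattern.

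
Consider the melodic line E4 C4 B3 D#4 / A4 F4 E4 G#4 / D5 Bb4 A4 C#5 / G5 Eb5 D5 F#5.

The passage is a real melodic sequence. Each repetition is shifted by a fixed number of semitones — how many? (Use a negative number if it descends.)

Unit = 4 notes; the statements start on E4, A4, D5, G5, moving up a 4th each time.
E4→A4 is 69 − 64 = 5 semitones.

5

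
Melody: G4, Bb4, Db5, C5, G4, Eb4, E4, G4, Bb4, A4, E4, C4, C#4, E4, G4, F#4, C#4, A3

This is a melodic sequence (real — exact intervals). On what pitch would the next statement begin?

Taking 6-note groups, the heads are G4, E4, C#4: the pattern moves down a 3rd.
The next head, down a 3rd from C#4, is A#3.

A#3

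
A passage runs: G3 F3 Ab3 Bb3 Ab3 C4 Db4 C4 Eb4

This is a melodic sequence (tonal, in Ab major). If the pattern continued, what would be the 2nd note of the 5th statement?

Grouping in 3s, the 2nd note of each cell is F3, Ab3, C4.
Carrying that up a 3rd forward: Eb4 → G4.

G4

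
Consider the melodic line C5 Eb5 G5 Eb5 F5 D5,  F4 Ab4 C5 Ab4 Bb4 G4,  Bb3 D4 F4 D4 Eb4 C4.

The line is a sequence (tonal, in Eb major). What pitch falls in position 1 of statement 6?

Grouping in 6s, the 1st note of each cell is C5, F4, Bb3.
Each moves down a 5th. Continuing: Eb3 → Ab2 → D2.

D2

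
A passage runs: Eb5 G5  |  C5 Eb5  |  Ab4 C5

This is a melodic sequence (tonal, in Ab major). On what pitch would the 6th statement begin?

Bb3

Unit = 2 notes; the statements start on Eb5, C5, Ab4, moving down a 3rd each time.
Continuing: F4 → Db4 → Bb3. Statement 6 starts on Bb3.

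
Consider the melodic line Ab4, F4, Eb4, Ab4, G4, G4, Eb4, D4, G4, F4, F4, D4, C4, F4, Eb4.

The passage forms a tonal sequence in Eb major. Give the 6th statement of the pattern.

The 5-note cells begin on Ab4, G4, F4 — each down a 2nd from the last.
Carrying on: Eb4 → D4 → C4.
Statement 6 starts on C4 and keeps the same diatonic contour: C4 Ab3 G3 C4 Bb3.

C4 Ab3 G3 C4 Bb3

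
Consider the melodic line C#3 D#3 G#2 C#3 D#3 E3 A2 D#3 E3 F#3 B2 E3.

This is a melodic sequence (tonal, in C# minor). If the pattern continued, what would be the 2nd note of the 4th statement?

G#3

Grouping in 4s, the 2nd note of each cell is D#3, E3, F#3.
One more up a 2nd gives G#3.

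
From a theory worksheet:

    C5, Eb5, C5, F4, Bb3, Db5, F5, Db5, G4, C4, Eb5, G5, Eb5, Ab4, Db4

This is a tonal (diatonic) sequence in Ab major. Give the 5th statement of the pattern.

G5 Bb5 G5 C5 F4

The 5-note cells begin on C5, Db5, Eb5 — each up a 2nd from the last.
Extending up a 2nd: F5 → G5.
So cell 5 is G5 Bb5 G5 C5 F4.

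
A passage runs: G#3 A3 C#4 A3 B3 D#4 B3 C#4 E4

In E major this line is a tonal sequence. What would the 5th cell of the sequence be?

D#4 E4 G#4

With a 3-note motive the entries are G#3, A3, B3, each up a 2nd from the previous.
Extending up a 2nd: C#4 → D#4.
So cell 5 is D#4 E4 G#4.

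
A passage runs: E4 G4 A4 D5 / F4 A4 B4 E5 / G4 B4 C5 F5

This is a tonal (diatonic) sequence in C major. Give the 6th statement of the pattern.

C5 E5 F5 B5

Unit = 4 notes; the statements start on E4, F4, G4, moving up a 2nd each time.
Carrying on: A4 → B4 → C5.
So cell 6 is C5 E5 F5 B5.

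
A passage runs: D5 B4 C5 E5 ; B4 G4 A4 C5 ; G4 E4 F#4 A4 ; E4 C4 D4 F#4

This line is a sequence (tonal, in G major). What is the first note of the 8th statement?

The 4-note cells begin on D5, B4, G4, E4 — each down a 3rd from the last.
Continuing: C4 → A3 → F#3 → D3. Statement 8 starts on D3.

D3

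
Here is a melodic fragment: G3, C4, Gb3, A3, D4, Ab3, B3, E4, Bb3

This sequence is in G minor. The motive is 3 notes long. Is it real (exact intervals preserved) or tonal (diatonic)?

real

Each cell has the same semitone pattern (5, -6) — intervals are preserved exactly.
And Gb3 lies outside G minor, so the sequence is real rather than tonal.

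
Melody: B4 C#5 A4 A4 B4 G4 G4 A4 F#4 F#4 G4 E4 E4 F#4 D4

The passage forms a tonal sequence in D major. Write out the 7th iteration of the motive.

Unit = 3 notes; the statements start on B4, A4, G4, F#4, E4, moving down a 2nd each time.
Carrying on: D4 → C#4.
From C#4 the diatonic shape gives C#4 D4 B3.

C#4 D4 B3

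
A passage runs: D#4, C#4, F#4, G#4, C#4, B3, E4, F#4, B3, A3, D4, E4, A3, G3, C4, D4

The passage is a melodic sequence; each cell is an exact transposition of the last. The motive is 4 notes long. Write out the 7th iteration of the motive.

Eb3 Db3 Gb3 Ab3

The 4-note cells begin on D#4, C#4, B3, A3 — each down a 2nd from the last.
Continuing the starts: G3 → F3 → Eb3.
So cell 7 is Eb3 Db3 Gb3 Ab3.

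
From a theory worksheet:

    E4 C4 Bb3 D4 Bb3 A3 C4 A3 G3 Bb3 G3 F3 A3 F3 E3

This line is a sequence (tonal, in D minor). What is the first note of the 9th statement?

D3

With a 3-note motive the entries are E4, D4, C4, Bb3, A3, each down a 2nd from the previous.
Continuing: G3 → F3 → E3 → D3. Statement 9 starts on D3.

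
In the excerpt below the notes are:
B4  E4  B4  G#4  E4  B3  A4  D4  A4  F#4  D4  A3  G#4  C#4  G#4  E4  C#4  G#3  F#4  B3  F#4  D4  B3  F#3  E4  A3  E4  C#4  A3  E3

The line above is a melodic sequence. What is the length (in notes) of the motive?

There are 30 notes; a 6-note unit gives 5 cells:
B4 E4 B4 G#4 E4 B3 | A4 D4 A4 F#4 D4 A3 | G#4 C#4 G#4 E4 C#4 G#3 | F#4 B3 F#4 D4 B3 F#3 | E4 A3 E4 C#4 A3 E3
Every group is a transposition down a 2nd of the one before; no shorter unit works.

6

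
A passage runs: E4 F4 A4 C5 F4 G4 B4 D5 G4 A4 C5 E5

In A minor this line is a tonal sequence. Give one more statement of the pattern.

A4 B4 D5 F5

Unit = 4 notes; the statements start on E4, F4, G4, moving up a 2nd each time.
Statement 4 starts on A4 and keeps the same diatonic contour: A4 B4 D5 F5.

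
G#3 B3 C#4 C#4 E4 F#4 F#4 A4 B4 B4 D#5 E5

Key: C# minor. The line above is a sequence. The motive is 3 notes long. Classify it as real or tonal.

tonal

Every note is diatonic to C# minor.
Cell 1 has +3 semitones from note 1 to 2, but cell 4 has +4 — the interval quality changes while the contour stays the same, which is the hallmark of a tonal sequence.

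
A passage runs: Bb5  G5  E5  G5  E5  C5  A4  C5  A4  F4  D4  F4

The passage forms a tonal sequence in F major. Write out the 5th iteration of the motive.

G3 E3 C3 E3

Taking 4-note groups, the heads are Bb5, E5, A4: the pattern moves down a 5th.
Carrying on: D4 → G3.
Statement 5 starts on G3 and keeps the same diatonic contour: G3 E3 C3 E3.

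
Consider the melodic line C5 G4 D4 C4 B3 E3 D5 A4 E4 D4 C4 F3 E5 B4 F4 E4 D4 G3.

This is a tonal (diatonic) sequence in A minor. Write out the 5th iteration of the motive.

With a 6-note motive the entries are C5, D5, E5, each up a 2nd from the previous.
Continuing the starts: F5 → G5.
So cell 5 is G5 D5 A4 G4 F4 B3.

G5 D5 A4 G4 F4 B3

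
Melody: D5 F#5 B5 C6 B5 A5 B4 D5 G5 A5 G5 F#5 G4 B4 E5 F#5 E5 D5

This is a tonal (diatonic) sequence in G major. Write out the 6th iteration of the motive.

A3 C4 F#4 G4 F#4 E4

Unit = 6 notes; the statements start on D5, B4, G4, moving down a 3rd each time.
Carrying on: E4 → C4 → A3.
Statement 6 starts on A3 and keeps the same diatonic contour: A3 C4 F#4 G4 F#4 E4.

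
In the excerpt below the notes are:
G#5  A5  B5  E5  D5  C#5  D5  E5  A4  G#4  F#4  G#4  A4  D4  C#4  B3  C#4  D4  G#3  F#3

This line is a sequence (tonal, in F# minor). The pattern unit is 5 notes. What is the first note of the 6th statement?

A2

Unit = 5 notes; the statements start on G#5, C#5, F#4, B3, moving down a 5th each time.
Continuing: E3 → A2. Statement 6 starts on A2.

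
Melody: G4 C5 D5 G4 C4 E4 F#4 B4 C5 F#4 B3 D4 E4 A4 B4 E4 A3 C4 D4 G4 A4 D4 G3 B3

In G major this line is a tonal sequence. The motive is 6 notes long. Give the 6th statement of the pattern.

B3 E4 F#4 B3 E3 G3

With a 6-note motive the entries are G4, F#4, E4, D4, each down a 2nd from the previous.
Carrying on: C4 → B3.
So cell 6 is B3 E4 F#4 B3 E3 G3.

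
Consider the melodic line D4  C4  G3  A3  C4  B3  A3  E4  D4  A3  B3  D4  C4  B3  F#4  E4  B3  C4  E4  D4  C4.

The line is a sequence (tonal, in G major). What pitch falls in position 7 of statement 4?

D4

Grouping in 7s, the 7th note of each cell is A3, B3, C4.
Each moves up a 2nd; the next is D4.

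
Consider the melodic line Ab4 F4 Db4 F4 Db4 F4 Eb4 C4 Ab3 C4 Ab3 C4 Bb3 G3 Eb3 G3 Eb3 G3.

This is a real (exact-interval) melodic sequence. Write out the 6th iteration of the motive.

Taking 6-note groups, the heads are Ab4, Eb4, Bb3: the pattern moves down a 4th.
Extending down a 4th: F3 → C3 → G2.
So cell 6 is G2 E2 C2 E2 C2 E2.

G2 E2 C2 E2 C2 E2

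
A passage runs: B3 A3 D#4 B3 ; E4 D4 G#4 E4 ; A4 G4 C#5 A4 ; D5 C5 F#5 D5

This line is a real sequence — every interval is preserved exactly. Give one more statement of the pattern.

Unit = 4 notes; the statements start on B3, E4, A4, D5, moving up a 4th each time.
Statement 5 starts on G5 and keeps the same exact contour: G5 F5 B5 G5.

G5 F5 B5 G5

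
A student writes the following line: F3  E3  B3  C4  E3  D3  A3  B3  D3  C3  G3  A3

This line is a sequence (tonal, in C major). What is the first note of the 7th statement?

G2

Unit = 4 notes; the statements start on F3, E3, D3, moving down a 2nd each time.
Continuing: C3 → B2 → A2 → G2. Statement 7 starts on G2.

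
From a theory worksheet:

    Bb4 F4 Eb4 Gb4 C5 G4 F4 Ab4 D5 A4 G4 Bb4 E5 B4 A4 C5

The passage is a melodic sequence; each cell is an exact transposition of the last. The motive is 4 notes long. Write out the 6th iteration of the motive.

Taking 4-note groups, the heads are Bb4, C5, D5, E5: the pattern moves up a 2nd.
Carrying on: F#5 → G#5.
From G#5 the exact shape gives G#5 D#5 C#5 E5.

G#5 D#5 C#5 E5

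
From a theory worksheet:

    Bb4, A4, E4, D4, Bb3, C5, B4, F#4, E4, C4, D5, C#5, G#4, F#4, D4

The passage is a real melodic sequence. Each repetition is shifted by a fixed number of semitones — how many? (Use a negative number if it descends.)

2

With a 5-note motive the entries are Bb4, C5, D5, each up a 2nd from the previous.
Bb4 to C5 spans +2 semitones.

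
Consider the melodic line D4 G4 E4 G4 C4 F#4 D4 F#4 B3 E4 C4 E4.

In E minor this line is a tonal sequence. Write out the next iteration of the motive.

A3 D4 B3 D4

The 4-note cells begin on D4, C4, B3 — each down a 2nd from the last.
From A3 the diatonic shape gives A3 D4 B3 D4.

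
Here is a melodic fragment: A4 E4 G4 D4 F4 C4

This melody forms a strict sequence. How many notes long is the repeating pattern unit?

There are 6 notes; a 2-note unit gives 3 cells:
A4 E4 | G4 D4 | F4 C4
That's a consistent down a 2nd shift per cell, and no other grouping gives one.

2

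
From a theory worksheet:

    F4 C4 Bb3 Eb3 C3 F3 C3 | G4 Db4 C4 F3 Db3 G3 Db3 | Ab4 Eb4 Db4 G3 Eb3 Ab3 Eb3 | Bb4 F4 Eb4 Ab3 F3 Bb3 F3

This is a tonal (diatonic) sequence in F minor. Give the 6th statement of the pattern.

Db5 Ab4 G4 C4 Ab3 Db4 Ab3

With a 7-note motive the entries are F4, G4, Ab4, Bb4, each up a 2nd from the previous.
Carrying on: C5 → Db5.
From Db5 the diatonic shape gives Db5 Ab4 G4 C4 Ab3 Db4 Ab3.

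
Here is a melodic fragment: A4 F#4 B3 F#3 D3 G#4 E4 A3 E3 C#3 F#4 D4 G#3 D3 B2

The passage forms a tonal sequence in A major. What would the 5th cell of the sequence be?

D4 B3 E3 B2 G#2

The 5-note cells begin on A4, G#4, F#4 — each down a 2nd from the last.
Extending down a 2nd: E4 → D4.
Statement 5 starts on D4 and keeps the same diatonic contour: D4 B3 E3 B2 G#2.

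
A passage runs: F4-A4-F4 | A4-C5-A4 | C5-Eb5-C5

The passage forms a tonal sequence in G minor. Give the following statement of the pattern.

Eb5 G5 Eb5

Taking 3-note groups, the heads are F4, A4, C5: the pattern moves up a 3rd.
From Eb5 the diatonic shape gives Eb5 G5 Eb5.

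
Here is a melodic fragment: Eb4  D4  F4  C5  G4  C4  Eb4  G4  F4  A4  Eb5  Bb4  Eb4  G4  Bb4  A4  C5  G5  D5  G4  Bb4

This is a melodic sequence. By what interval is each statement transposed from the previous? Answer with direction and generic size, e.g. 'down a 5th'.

Unit = 7 notes; the statements start on Eb4, G4, Bb4, moving up a 3rd each time.
From Eb4 to G4: up a 3rd.

up a 3rd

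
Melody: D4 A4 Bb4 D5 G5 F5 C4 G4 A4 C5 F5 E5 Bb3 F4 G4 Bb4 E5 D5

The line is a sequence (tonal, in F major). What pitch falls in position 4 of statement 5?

G4

Grouping in 6s, the 4th note of each cell is D5, C5, Bb4.
Extending down a 2nd: A4 → G4.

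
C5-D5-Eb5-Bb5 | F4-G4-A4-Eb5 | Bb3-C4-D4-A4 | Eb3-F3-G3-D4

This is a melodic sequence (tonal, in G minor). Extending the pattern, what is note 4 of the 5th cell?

Grouping in 4s, the 4th note of each cell is Bb5, Eb5, A4, D4.
From D4, down a 5th gives G3.

G3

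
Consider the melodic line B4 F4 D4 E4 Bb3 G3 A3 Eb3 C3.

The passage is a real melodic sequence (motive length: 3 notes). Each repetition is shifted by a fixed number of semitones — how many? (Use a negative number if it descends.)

Taking 3-note groups, the heads are B4, E4, A3: the pattern moves down a 5th.
Counting half-steps from B4 to E4: -7.

-7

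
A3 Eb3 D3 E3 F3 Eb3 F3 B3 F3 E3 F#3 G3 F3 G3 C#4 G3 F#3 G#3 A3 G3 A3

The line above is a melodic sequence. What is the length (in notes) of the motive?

7

Try groups of 7 (3 cells in 21 notes):
A3 Eb3 D3 E3 F3 Eb3 F3 | B3 F3 E3 F#3 G3 F3 G3 | C#4 G3 F#3 G#3 A3 G3 A3
Each cell is the previous one up a 2nd — so the unit is 7 notes.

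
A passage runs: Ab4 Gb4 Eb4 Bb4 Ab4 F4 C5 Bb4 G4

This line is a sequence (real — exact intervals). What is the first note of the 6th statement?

F#5

Unit = 3 notes; the statements start on Ab4, Bb4, C5, moving up a 2nd each time.
Extending the heads up a 2nd: D5 → E5 → F#5.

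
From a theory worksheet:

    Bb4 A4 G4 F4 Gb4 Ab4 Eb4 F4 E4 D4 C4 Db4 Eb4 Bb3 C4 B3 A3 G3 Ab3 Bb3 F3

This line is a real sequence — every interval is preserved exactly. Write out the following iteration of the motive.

Unit = 7 notes; the statements start on Bb4, F4, C4, moving down a 4th each time.
From G3 the exact shape gives G3 F#3 E3 D3 Eb3 F3 C3.

G3 F#3 E3 D3 Eb3 F3 C3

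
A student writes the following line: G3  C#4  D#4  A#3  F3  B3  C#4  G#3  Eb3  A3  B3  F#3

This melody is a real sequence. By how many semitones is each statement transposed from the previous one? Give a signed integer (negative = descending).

Unit = 4 notes; the statements start on G3, F3, Eb3, moving down a 2nd each time.
G3 to F3 spans -2 semitones.

-2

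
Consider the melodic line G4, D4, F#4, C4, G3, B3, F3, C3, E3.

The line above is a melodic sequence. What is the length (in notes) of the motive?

Try groups of 3 (3 cells in 9 notes):
G4 D4 F#4 | C4 G3 B3 | F3 C3 E3
Every group is a transposition down a 5th of the one before; no shorter unit works.

3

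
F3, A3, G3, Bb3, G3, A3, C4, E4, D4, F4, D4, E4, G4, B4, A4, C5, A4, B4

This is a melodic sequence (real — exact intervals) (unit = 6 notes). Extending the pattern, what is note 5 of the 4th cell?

E5

Grouping in 6s, the 5th note of each cell is G3, D4, A4.
From A4, up a 5th gives E5.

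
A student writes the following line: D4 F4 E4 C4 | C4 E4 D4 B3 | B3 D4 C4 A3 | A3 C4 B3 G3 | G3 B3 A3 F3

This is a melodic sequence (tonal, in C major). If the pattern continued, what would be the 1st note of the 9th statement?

The unit is 4 notes. Position-1 pitches of the 5 shown cells: D4, C4, B3, A3, G3.
Each moves down a 2nd. Continuing: F3 → E3 → D3 → C3.

C3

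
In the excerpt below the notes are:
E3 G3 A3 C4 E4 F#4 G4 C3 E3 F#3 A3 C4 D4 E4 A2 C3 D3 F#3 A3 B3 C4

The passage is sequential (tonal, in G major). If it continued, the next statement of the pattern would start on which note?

The 7-note cells begin on E3, C3, A2 — each down a 3rd from the last.
The next head, down a 3rd from A2, is F#2.

F#2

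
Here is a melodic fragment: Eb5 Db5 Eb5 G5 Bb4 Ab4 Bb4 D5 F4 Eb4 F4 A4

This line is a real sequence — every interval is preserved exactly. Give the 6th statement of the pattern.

D3 C3 D3 F#3

The 4-note cells begin on Eb5, Bb4, F4 — each down a 4th from the last.
Carrying on: C4 → G3 → D3.
From D3 the exact shape gives D3 C3 D3 F#3.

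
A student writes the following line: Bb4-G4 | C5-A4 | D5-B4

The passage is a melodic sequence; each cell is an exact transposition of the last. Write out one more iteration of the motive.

Taking 2-note groups, the heads are Bb4, C5, D5: the pattern moves up a 2nd.
Statement 4 starts on E5 and keeps the same exact contour: E5 C#5.

E5 C#5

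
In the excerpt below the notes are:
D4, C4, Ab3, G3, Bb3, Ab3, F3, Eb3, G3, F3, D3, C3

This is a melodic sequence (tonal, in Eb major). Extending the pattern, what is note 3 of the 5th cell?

G2

The unit is 4 notes. Position-3 pitches of the 3 shown cells: Ab3, F3, D3.
Extending down a 3rd: Bb2 → G2.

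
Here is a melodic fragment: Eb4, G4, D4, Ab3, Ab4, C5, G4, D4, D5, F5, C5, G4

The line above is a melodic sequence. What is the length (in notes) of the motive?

There are 12 notes; a 4-note unit gives 3 cells:
Eb4 G4 D4 Ab3 | Ab4 C5 G4 D4 | D5 F5 C5 G4
That's a consistent up a 4th shift per cell, and no other grouping gives one.

4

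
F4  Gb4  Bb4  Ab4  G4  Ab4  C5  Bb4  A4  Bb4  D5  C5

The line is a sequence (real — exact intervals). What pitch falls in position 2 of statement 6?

The unit is 4 notes. Position-2 pitches of the 3 shown cells: Gb4, Ab4, Bb4.
Carrying that up a 2nd forward: C5 → D5 → E5.

E5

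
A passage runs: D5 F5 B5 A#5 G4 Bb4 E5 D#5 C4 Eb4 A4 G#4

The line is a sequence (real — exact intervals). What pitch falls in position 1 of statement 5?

With 4-note cells, note 1 of each statement runs D5, G4, C4.
Extending down a 5th: F3 → Bb2.

Bb2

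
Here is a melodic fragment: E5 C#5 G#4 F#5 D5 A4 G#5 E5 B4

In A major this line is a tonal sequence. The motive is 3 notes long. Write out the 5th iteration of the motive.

B5 G#5 D5

The 3-note cells begin on E5, F#5, G#5 — each up a 2nd from the last.
Carrying on: A5 → B5.
Statement 5 starts on B5 and keeps the same diatonic contour: B5 G#5 D5.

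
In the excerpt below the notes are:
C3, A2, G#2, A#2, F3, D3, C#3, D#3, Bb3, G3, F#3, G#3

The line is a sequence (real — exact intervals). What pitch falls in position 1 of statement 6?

The unit is 4 notes. Position-1 pitches of the 3 shown cells: C3, F3, Bb3.
Each moves up a 4th. Continuing: Eb4 → Ab4 → Db5.

Db5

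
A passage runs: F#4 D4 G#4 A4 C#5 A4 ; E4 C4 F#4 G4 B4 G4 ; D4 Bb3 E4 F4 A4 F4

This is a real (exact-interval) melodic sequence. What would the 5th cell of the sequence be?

With a 6-note motive the entries are F#4, E4, D4, each down a 2nd from the previous.
Continuing the starts: C4 → Bb3.
So cell 5 is Bb3 Gb3 C4 Db4 F4 Db4.

Bb3 Gb3 C4 Db4 F4 Db4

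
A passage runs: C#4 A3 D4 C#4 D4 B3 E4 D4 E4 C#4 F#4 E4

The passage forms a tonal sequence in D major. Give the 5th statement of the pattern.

G4 E4 A4 G4

With a 4-note motive the entries are C#4, D4, E4, each up a 2nd from the previous.
Carrying on: F#4 → G4.
Statement 5 starts on G4 and keeps the same diatonic contour: G4 E4 A4 G4.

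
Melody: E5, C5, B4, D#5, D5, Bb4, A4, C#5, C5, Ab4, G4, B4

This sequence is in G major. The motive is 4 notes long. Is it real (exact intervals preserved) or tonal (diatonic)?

Each cell has the same semitone pattern (-4, -1, 4) — intervals are preserved exactly.
And D#5 lies outside G major, so the sequence is real rather than tonal.

real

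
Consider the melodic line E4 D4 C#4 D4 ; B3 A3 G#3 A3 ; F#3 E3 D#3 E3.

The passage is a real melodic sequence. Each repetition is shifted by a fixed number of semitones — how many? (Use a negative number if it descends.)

With a 4-note motive the entries are E4, B3, F#3, each down a 4th from the previous.
E4→B3 is 59 − 64 = -5 semitones.

-5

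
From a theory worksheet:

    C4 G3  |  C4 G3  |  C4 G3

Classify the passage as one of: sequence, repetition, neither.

Each 2-note cell is identical (C4 G3), restated at the same pitch.

repetition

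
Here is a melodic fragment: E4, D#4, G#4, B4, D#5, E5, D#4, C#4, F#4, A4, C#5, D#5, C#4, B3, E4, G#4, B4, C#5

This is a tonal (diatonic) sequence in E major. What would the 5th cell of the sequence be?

A3 G#3 C#4 E4 G#4 A4

Taking 6-note groups, the heads are E4, D#4, C#4: the pattern moves down a 2nd.
Continuing the starts: B3 → A3.
From A3 the diatonic shape gives A3 G#3 C#4 E4 G#4 A4.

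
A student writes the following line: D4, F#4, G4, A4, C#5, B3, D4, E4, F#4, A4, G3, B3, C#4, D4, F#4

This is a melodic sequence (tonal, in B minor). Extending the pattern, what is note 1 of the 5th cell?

The unit is 5 notes. Position-1 pitches of the 3 shown cells: D4, B3, G3.
Carrying that down a 3rd forward: E3 → C#3.

C#3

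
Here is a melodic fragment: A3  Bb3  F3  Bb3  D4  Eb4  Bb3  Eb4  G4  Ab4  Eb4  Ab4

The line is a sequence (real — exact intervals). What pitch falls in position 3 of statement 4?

Ab4

Grouping in 4s, the 3rd note of each cell is F3, Bb3, Eb4.
One more up a 4th gives Ab4.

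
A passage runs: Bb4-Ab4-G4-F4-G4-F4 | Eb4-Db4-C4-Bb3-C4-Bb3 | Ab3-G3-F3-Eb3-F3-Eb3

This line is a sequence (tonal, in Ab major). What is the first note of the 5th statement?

G2

The 6-note cells begin on Bb4, Eb4, Ab3 — each down a 5th from the last.
Continuing: Db3 → G2. Statement 5 starts on G2.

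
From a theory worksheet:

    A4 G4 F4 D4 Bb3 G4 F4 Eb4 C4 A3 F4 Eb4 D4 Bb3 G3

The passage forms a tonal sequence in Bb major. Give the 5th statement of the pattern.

With a 5-note motive the entries are A4, G4, F4, each down a 2nd from the previous.
Carrying on: Eb4 → D4.
So cell 5 is D4 C4 Bb3 G3 Eb3.

D4 C4 Bb3 G3 Eb3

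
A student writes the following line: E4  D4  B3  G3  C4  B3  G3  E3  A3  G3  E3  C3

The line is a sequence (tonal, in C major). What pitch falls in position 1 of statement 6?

B2

The unit is 4 notes. Position-1 pitches of the 3 shown cells: E4, C4, A3.
Carrying that down a 3rd forward: F3 → D3 → B2.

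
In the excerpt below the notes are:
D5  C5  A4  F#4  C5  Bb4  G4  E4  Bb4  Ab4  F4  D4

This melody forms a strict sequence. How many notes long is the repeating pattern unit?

Try groups of 4 (3 cells in 12 notes):
D5 C5 A4 F#4 | C5 Bb4 G4 E4 | Bb4 Ab4 F4 D4
That's a consistent down a 2nd shift per cell, and no other grouping gives one.

4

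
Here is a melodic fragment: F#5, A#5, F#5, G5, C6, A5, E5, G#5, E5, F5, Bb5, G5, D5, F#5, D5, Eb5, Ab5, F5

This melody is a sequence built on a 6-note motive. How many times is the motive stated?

3

18 notes in groups of 6 gives 18/6 = 3 statements.
Starts: F#5, E5, D5 — each down a 2nd.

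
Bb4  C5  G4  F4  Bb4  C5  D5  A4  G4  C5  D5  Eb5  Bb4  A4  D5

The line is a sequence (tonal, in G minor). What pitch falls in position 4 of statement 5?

C5

Grouping in 5s, the 4th note of each cell is F4, G4, A4.
Extending up a 2nd: Bb4 → C5.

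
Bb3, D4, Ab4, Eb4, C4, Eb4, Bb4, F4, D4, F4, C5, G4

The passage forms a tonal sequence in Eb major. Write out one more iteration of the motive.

Taking 4-note groups, the heads are Bb3, C4, D4: the pattern moves up a 2nd.
Statement 4 starts on Eb4 and keeps the same diatonic contour: Eb4 G4 D5 Ab4.

Eb4 G4 D5 Ab4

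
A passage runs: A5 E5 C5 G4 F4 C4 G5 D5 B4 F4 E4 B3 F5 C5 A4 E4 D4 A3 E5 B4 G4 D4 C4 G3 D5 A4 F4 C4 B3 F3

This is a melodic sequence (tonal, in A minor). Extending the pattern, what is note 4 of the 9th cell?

Grouping in 6s, the 4th note of each cell is G4, F4, E4, D4, C4.
Carrying that down a 2nd forward: B3 → A3 → G3 → F3.

F3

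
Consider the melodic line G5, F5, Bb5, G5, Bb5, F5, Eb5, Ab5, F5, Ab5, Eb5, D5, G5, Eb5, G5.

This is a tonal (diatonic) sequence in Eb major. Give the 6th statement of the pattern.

Bb4 Ab4 D5 Bb4 D5

With a 5-note motive the entries are G5, F5, Eb5, each down a 2nd from the previous.
Carrying on: D5 → C5 → Bb4.
Statement 6 starts on Bb4 and keeps the same diatonic contour: Bb4 Ab4 D5 Bb4 D5.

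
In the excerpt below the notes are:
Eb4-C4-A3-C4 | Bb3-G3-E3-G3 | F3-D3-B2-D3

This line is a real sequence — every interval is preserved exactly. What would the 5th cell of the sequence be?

G2 E2 C#2 E2

With a 4-note motive the entries are Eb4, Bb3, F3, each down a 4th from the previous.
Carrying on: C3 → G2.
So cell 5 is G2 E2 C#2 E2.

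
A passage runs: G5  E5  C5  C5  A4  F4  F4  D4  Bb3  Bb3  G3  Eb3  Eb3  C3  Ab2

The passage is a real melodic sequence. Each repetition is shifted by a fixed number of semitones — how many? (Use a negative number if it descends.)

With a 3-note motive the entries are G5, C5, F4, Bb3, Eb3, each down a 5th from the previous.
Counting half-steps from G5 to C5: -7.

-7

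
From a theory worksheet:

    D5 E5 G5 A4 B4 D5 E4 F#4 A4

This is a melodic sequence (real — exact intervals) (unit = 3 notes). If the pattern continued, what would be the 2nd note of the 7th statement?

Grouping in 3s, the 2nd note of each cell is E5, B4, F#4.
Extending down a 4th: C#4 → G#3 → D#3 → A#2.

A#2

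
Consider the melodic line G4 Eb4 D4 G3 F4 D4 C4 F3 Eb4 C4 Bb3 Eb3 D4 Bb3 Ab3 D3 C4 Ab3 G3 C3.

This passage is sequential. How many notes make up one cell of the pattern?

4

There are 20 notes; a 4-note unit gives 5 cells:
G4 Eb4 D4 G3 | F4 D4 C4 F3 | Eb4 C4 Bb3 Eb3 | D4 Bb3 Ab3 D3 | C4 Ab3 G3 C3
Each cell is the previous one down a 2nd — so the unit is 4 notes.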